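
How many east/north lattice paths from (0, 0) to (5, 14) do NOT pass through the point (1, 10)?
Number of paths = 10858

Total paths from (0, 0) to (5, 14): C(19, 5) = 11628. Paths through (1, 10): (paths (0, 0) → (1, 10)) × (paths (1, 10) → (5, 14)) = C(11, 1) · C(8, 4) = 11 · 70 = 770. Avoidance count = 11628 − 770 = 10858.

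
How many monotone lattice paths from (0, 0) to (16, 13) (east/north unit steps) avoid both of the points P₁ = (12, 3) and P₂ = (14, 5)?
Number of paths = 67008050

Inclusion–exclusion. Total paths: C(29, 16) = 67863915. Through P₁: C(15, 12)·C(14, 4) = 455455. Through P₂: C(19, 14)·C(10, 2) = 523260. Since P₁ is strictly southwest of P₂, a monotone path through both must visit P₁ then P₂; paths through both = C(15, 12)·C(4, 2)·C(10, 2) = 122850. Avoid both = 67863915 − 455455 − 523260 + 122850 = 67008050.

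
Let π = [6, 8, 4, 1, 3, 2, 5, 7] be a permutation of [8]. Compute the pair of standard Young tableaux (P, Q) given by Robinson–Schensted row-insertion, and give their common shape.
P = [1, 2, 5, 7] / [3, 8] / [4] / [6];  Q = [1, 2, 7, 8] / [3, 5] / [4] / [6];  common shape = (4, 2, 1, 1)

Row-insert the values π_1, π_2, … into P one at a time, bumping the leftmost entry strictly greater than the inserted value down to the next row. The recording tableau Q records, in position (i, j), the step at which that cell was added to P.
  Insert 6 (step 1): P = [6];  Q = [1]
  Insert 8 (step 2): P = [6, 8];  Q = [1, 2]
  Insert 4 (step 3): P = [4, 8] / [6];  Q = [1, 2] / [3]
  Insert 1 (step 4): P = [1, 8] / [4] / [6];  Q = [1, 2] / [3] / [4]
  Insert 3 (step 5): P = [1, 3] / [4, 8] / [6];  Q = [1, 2] / [3, 5] / [4]
  Insert 2 (step 6): P = [1, 2] / [3, 8] / [4] / [6];  Q = [1, 2] / [3, 5] / [4] / [6]
  Insert 5 (step 7): P = [1, 2, 5] / [3, 8] / [4] / [6];  Q = [1, 2, 7] / [3, 5] / [4] / [6]
  Insert 7 (step 8): P = [1, 2, 5, 7] / [3, 8] / [4] / [6];  Q = [1, 2, 7, 8] / [3, 5] / [4] / [6]
Final shape: (4, 2, 1, 1).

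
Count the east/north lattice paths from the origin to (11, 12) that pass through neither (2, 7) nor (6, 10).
Number of paths = 1138298

Inclusion–exclusion. Total paths: C(23, 11) = 1352078. Through P₁: C(9, 2)·C(14, 9) = 72072. Through P₂: C(16, 6)·C(7, 5) = 168168. Since P₁ is strictly southwest of P₂, a monotone path through both must visit P₁ then P₂; paths through both = C(9, 2)·C(7, 4)·C(7, 5) = 26460. Avoid both = 1352078 − 72072 − 168168 + 26460 = 1138298.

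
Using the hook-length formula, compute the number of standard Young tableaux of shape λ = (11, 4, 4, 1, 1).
# SYT of shape (11, 4, 4, 1, 1) = 42325920

Hook-length formula: f^λ = n! / Π hook(c), product over all cells c of the Young diagram. For λ = (11, 4, 4, 1, 1), n = 21 boxes. Hook lengths by row (left-to-right, top-to-bottom): [15, 12, 11, 10, 7, 6, 5, 4, 3, 2, 1]; [7, 4, 3, 2]; [6, 3, 2, 1]; [2]; [1]. Product of hooks = 1207084032000. So f^λ = 21! / 1207084032000 = 51090942171709440000 / 1207084032000 = 42325920.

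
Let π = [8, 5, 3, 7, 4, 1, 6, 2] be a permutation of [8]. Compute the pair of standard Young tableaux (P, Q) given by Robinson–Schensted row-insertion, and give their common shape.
P = [1, 2, 6] / [3, 4] / [5, 7] / [8];  Q = [1, 4, 7] / [2, 5] / [3, 8] / [6];  common shape = (3, 2, 2, 1)

Row-insert the values π_1, π_2, … into P one at a time, bumping the leftmost entry strictly greater than the inserted value down to the next row. The recording tableau Q records, in position (i, j), the step at which that cell was added to P.
  Insert 8 (step 1): P = [8];  Q = [1]
  Insert 5 (step 2): P = [5] / [8];  Q = [1] / [2]
  Insert 3 (step 3): P = [3] / [5] / [8];  Q = [1] / [2] / [3]
  Insert 7 (step 4): P = [3, 7] / [5] / [8];  Q = [1, 4] / [2] / [3]
  Insert 4 (step 5): P = [3, 4] / [5, 7] / [8];  Q = [1, 4] / [2, 5] / [3]
  Insert 1 (step 6): P = [1, 4] / [3, 7] / [5] / [8];  Q = [1, 4] / [2, 5] / [3] / [6]
  Insert 6 (step 7): P = [1, 4, 6] / [3, 7] / [5] / [8];  Q = [1, 4, 7] / [2, 5] / [3] / [6]
  Insert 2 (step 8): P = [1, 2, 6] / [3, 4] / [5, 7] / [8];  Q = [1, 4, 7] / [2, 5] / [3, 8] / [6]
Final shape: (3, 2, 2, 1).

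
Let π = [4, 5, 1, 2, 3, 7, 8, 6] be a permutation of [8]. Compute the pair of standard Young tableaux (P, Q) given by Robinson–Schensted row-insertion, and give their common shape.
P = [1, 2, 3, 6, 8] / [4, 5, 7];  Q = [1, 2, 5, 6, 7] / [3, 4, 8];  common shape = (5, 3)

Row-insert the values π_1, π_2, … into P one at a time, bumping the leftmost entry strictly greater than the inserted value down to the next row. The recording tableau Q records, in position (i, j), the step at which that cell was added to P.
  Insert 4 (step 1): P = [4];  Q = [1]
  Insert 5 (step 2): P = [4, 5];  Q = [1, 2]
  Insert 1 (step 3): P = [1, 5] / [4];  Q = [1, 2] / [3]
  Insert 2 (step 4): P = [1, 2] / [4, 5];  Q = [1, 2] / [3, 4]
  Insert 3 (step 5): P = [1, 2, 3] / [4, 5];  Q = [1, 2, 5] / [3, 4]
  Insert 7 (step 6): P = [1, 2, 3, 7] / [4, 5];  Q = [1, 2, 5, 6] / [3, 4]
  Insert 8 (step 7): P = [1, 2, 3, 7, 8] / [4, 5];  Q = [1, 2, 5, 6, 7] / [3, 4]
  Insert 6 (step 8): P = [1, 2, 3, 6, 8] / [4, 5, 7];  Q = [1, 2, 5, 6, 7] / [3, 4, 8]
Final shape: (5, 3).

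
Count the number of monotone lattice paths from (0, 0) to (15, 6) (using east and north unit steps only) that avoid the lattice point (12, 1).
Number of paths = 53536

Total paths from (0, 0) to (15, 6): C(21, 15) = 54264. Paths through (12, 1): (paths (0, 0) → (12, 1)) × (paths (12, 1) → (15, 6)) = C(13, 12) · C(8, 3) = 13 · 56 = 728. Avoidance count = 54264 − 728 = 53536.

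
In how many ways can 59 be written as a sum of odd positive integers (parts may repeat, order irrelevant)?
p_odd(59) = 9792

Enumerate partitions using only odd parts via the recurrence o(n, m) = o(n, m−2) + o(n−m, m) over odd m, starting from the largest odd part ≤ n. This gives p_odd(59) = 9792. (Euler's theorem: equals the count of distinct-part partitions.)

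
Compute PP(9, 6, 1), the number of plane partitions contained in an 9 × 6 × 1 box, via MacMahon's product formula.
PP(9, 6, 1) = 5005

Evaluate the triple product over i = 1..9, j = 1..6, k = 1..1. The factors are (2/1) · (3/2) · (4/3) · (5/4) · (6/5) · (7/6) · (3/2) · (4/3) · … (54 factors total). The numerators and denominators telescope so the product is an integer; carrying out the multiplication exactly gives PP(9, 6, 1) = 5005.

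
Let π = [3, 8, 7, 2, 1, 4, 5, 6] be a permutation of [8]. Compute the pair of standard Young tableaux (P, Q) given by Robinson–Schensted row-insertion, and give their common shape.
P = [1, 4, 5, 6] / [2, 7] / [3] / [8];  Q = [1, 2, 7, 8] / [3, 6] / [4] / [5];  common shape = (4, 2, 1, 1)

Row-insert the values π_1, π_2, … into P one at a time, bumping the leftmost entry strictly greater than the inserted value down to the next row. The recording tableau Q records, in position (i, j), the step at which that cell was added to P.
  Insert 3 (step 1): P = [3];  Q = [1]
  Insert 8 (step 2): P = [3, 8];  Q = [1, 2]
  Insert 7 (step 3): P = [3, 7] / [8];  Q = [1, 2] / [3]
  Insert 2 (step 4): P = [2, 7] / [3] / [8];  Q = [1, 2] / [3] / [4]
  Insert 1 (step 5): P = [1, 7] / [2] / [3] / [8];  Q = [1, 2] / [3] / [4] / [5]
  Insert 4 (step 6): P = [1, 4] / [2, 7] / [3] / [8];  Q = [1, 2] / [3, 6] / [4] / [5]
  Insert 5 (step 7): P = [1, 4, 5] / [2, 7] / [3] / [8];  Q = [1, 2, 7] / [3, 6] / [4] / [5]
  Insert 6 (step 8): P = [1, 4, 5, 6] / [2, 7] / [3] / [8];  Q = [1, 2, 7, 8] / [3, 6] / [4] / [5]
Final shape: (4, 2, 1, 1).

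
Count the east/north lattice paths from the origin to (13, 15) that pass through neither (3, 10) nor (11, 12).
Number of paths = 23191222

Inclusion–exclusion. Total paths: C(28, 13) = 37442160. Through P₁: C(13, 3)·C(15, 10) = 858858. Through P₂: C(23, 11)·C(5, 2) = 13520780. Since P₁ is strictly southwest of P₂, a monotone path through both must visit P₁ then P₂; paths through both = C(13, 3)·C(10, 8)·C(5, 2) = 128700. Avoid both = 37442160 − 858858 − 13520780 + 128700 = 23191222.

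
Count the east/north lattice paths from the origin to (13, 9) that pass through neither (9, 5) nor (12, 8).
Number of paths = 185420

Inclusion–exclusion. Total paths: C(22, 13) = 497420. Through P₁: C(14, 9)·C(8, 4) = 140140. Through P₂: C(20, 12)·C(2, 1) = 251940. Since P₁ is strictly southwest of P₂, a monotone path through both must visit P₁ then P₂; paths through both = C(14, 9)·C(6, 3)·C(2, 1) = 80080. Avoid both = 497420 − 140140 − 251940 + 80080 = 185420.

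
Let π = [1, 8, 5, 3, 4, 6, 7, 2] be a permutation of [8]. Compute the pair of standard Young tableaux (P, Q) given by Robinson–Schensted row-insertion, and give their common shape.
P = [1, 2, 4, 6, 7] / [3] / [5] / [8];  Q = [1, 2, 5, 6, 7] / [3] / [4] / [8];  common shape = (5, 1, 1, 1)

Row-insert the values π_1, π_2, … into P one at a time, bumping the leftmost entry strictly greater than the inserted value down to the next row. The recording tableau Q records, in position (i, j), the step at which that cell was added to P.
  Insert 1 (step 1): P = [1];  Q = [1]
  Insert 8 (step 2): P = [1, 8];  Q = [1, 2]
  Insert 5 (step 3): P = [1, 5] / [8];  Q = [1, 2] / [3]
  Insert 3 (step 4): P = [1, 3] / [5] / [8];  Q = [1, 2] / [3] / [4]
  Insert 4 (step 5): P = [1, 3, 4] / [5] / [8];  Q = [1, 2, 5] / [3] / [4]
  Insert 6 (step 6): P = [1, 3, 4, 6] / [5] / [8];  Q = [1, 2, 5, 6] / [3] / [4]
  Insert 7 (step 7): P = [1, 3, 4, 6, 7] / [5] / [8];  Q = [1, 2, 5, 6, 7] / [3] / [4]
  Insert 2 (step 8): P = [1, 2, 4, 6, 7] / [3] / [5] / [8];  Q = [1, 2, 5, 6, 7] / [3] / [4] / [8]
Final shape: (5, 1, 1, 1).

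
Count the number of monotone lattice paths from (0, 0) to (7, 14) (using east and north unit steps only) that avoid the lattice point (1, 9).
Number of paths = 111660

Total paths from (0, 0) to (7, 14): C(21, 7) = 116280. Paths through (1, 9): (paths (0, 0) → (1, 9)) × (paths (1, 9) → (7, 14)) = C(10, 1) · C(11, 6) = 10 · 462 = 4620. Avoidance count = 116280 − 4620 = 111660.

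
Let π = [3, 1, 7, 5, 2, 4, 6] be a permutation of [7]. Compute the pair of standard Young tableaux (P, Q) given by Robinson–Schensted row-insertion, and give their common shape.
P = [1, 2, 4, 6] / [3, 5] / [7];  Q = [1, 3, 6, 7] / [2, 4] / [5];  common shape = (4, 2, 1)

Row-insert the values π_1, π_2, … into P one at a time, bumping the leftmost entry strictly greater than the inserted value down to the next row. The recording tableau Q records, in position (i, j), the step at which that cell was added to P.
  Insert 3 (step 1): P = [3];  Q = [1]
  Insert 1 (step 2): P = [1] / [3];  Q = [1] / [2]
  Insert 7 (step 3): P = [1, 7] / [3];  Q = [1, 3] / [2]
  Insert 5 (step 4): P = [1, 5] / [3, 7];  Q = [1, 3] / [2, 4]
  Insert 2 (step 5): P = [1, 2] / [3, 5] / [7];  Q = [1, 3] / [2, 4] / [5]
  Insert 4 (step 6): P = [1, 2, 4] / [3, 5] / [7];  Q = [1, 3, 6] / [2, 4] / [5]
  Insert 6 (step 7): P = [1, 2, 4, 6] / [3, 5] / [7];  Q = [1, 3, 6, 7] / [2, 4] / [5]
Final shape: (4, 2, 1).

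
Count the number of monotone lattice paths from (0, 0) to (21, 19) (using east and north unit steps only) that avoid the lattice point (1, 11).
Number of paths = 131245111140

Total paths from (0, 0) to (21, 19): C(40, 21) = 131282408400. Paths through (1, 11): (paths (0, 0) → (1, 11)) × (paths (1, 11) → (21, 19)) = C(12, 1) · C(28, 20) = 12 · 3108105 = 37297260. Avoidance count = 131282408400 − 37297260 = 131245111140.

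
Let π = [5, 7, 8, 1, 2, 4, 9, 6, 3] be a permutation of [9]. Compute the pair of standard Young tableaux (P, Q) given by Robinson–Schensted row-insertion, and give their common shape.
P = [1, 2, 3, 6] / [4, 7, 8, 9] / [5];  Q = [1, 2, 3, 7] / [4, 5, 6, 8] / [9];  common shape = (4, 4, 1)

Row-insert the values π_1, π_2, … into P one at a time, bumping the leftmost entry strictly greater than the inserted value down to the next row. The recording tableau Q records, in position (i, j), the step at which that cell was added to P.
  Insert 5 (step 1): P = [5];  Q = [1]
  Insert 7 (step 2): P = [5, 7];  Q = [1, 2]
  Insert 8 (step 3): P = [5, 7, 8];  Q = [1, 2, 3]
  Insert 1 (step 4): P = [1, 7, 8] / [5];  Q = [1, 2, 3] / [4]
  Insert 2 (step 5): P = [1, 2, 8] / [5, 7];  Q = [1, 2, 3] / [4, 5]
  Insert 4 (step 6): P = [1, 2, 4] / [5, 7, 8];  Q = [1, 2, 3] / [4, 5, 6]
  Insert 9 (step 7): P = [1, 2, 4, 9] / [5, 7, 8];  Q = [1, 2, 3, 7] / [4, 5, 6]
  Insert 6 (step 8): P = [1, 2, 4, 6] / [5, 7, 8, 9];  Q = [1, 2, 3, 7] / [4, 5, 6, 8]
  Insert 3 (step 9): P = [1, 2, 3, 6] / [4, 7, 8, 9] / [5];  Q = [1, 2, 3, 7] / [4, 5, 6, 8] / [9]
Final shape: (4, 4, 1).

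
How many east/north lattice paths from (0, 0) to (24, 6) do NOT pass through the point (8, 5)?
Number of paths = 571896

Total paths from (0, 0) to (24, 6): C(30, 24) = 593775. Paths through (8, 5): (paths (0, 0) → (8, 5)) × (paths (8, 5) → (24, 6)) = C(13, 8) · C(17, 16) = 1287 · 17 = 21879. Avoidance count = 593775 − 21879 = 571896.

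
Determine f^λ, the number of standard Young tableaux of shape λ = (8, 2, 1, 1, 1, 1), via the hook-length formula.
# SYT of shape (8, 2, 1, 1, 1, 1) = 8085

Hook-length formula: f^λ = n! / Π hook(c), product over all cells c of the Young diagram. For λ = (8, 2, 1, 1, 1, 1), n = 14 boxes. Hook lengths by row (left-to-right, top-to-bottom): [13, 8, 6, 5, 4, 3, 2, 1]; [6, 1]; [4]; [3]; [2]; [1]. Product of hooks = 10782720. So f^λ = 14! / 10782720 = 87178291200 / 10782720 = 8085.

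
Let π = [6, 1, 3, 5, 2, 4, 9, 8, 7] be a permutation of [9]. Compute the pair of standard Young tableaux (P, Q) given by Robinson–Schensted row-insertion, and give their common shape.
P = [1, 2, 4, 7] / [3, 5, 8] / [6, 9];  Q = [1, 3, 4, 7] / [2, 6, 8] / [5, 9];  common shape = (4, 3, 2)

Row-insert the values π_1, π_2, … into P one at a time, bumping the leftmost entry strictly greater than the inserted value down to the next row. The recording tableau Q records, in position (i, j), the step at which that cell was added to P.
  Insert 6 (step 1): P = [6];  Q = [1]
  Insert 1 (step 2): P = [1] / [6];  Q = [1] / [2]
  Insert 3 (step 3): P = [1, 3] / [6];  Q = [1, 3] / [2]
  Insert 5 (step 4): P = [1, 3, 5] / [6];  Q = [1, 3, 4] / [2]
  Insert 2 (step 5): P = [1, 2, 5] / [3] / [6];  Q = [1, 3, 4] / [2] / [5]
  Insert 4 (step 6): P = [1, 2, 4] / [3, 5] / [6];  Q = [1, 3, 4] / [2, 6] / [5]
  Insert 9 (step 7): P = [1, 2, 4, 9] / [3, 5] / [6];  Q = [1, 3, 4, 7] / [2, 6] / [5]
  Insert 8 (step 8): P = [1, 2, 4, 8] / [3, 5, 9] / [6];  Q = [1, 3, 4, 7] / [2, 6, 8] / [5]
  Insert 7 (step 9): P = [1, 2, 4, 7] / [3, 5, 8] / [6, 9];  Q = [1, 3, 4, 7] / [2, 6, 8] / [5, 9]
Final shape: (4, 3, 2).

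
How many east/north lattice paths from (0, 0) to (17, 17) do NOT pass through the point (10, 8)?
Number of paths = 1833014700

Total paths from (0, 0) to (17, 17): C(34, 17) = 2333606220. Paths through (10, 8): (paths (0, 0) → (10, 8)) × (paths (10, 8) → (17, 17)) = C(18, 10) · C(16, 7) = 43758 · 11440 = 500591520. Avoidance count = 2333606220 − 500591520 = 1833014700.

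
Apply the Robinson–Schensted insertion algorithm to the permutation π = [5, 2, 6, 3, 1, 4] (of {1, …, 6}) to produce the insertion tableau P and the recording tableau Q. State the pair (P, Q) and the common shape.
P = [1, 3, 4] / [2, 6] / [5];  Q = [1, 3, 6] / [2, 4] / [5];  common shape = (3, 2, 1)

Row-insert the values π_1, π_2, … into P one at a time, bumping the leftmost entry strictly greater than the inserted value down to the next row. The recording tableau Q records, in position (i, j), the step at which that cell was added to P.
  Insert 5 (step 1): P = [5];  Q = [1]
  Insert 2 (step 2): P = [2] / [5];  Q = [1] / [2]
  Insert 6 (step 3): P = [2, 6] / [5];  Q = [1, 3] / [2]
  Insert 3 (step 4): P = [2, 3] / [5, 6];  Q = [1, 3] / [2, 4]
  Insert 1 (step 5): P = [1, 3] / [2, 6] / [5];  Q = [1, 3] / [2, 4] / [5]
  Insert 4 (step 6): P = [1, 3, 4] / [2, 6] / [5];  Q = [1, 3, 6] / [2, 4] / [5]
Final shape: (3, 2, 1).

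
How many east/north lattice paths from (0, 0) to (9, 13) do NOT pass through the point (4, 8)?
Number of paths = 372680

Total paths from (0, 0) to (9, 13): C(22, 9) = 497420. Paths through (4, 8): (paths (0, 0) → (4, 8)) × (paths (4, 8) → (9, 13)) = C(12, 4) · C(10, 5) = 495 · 252 = 124740. Avoidance count = 497420 − 124740 = 372680.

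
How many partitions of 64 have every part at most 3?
p(64, parts ≤ 3) = 374

Use the recurrence p(n, m) = p(n, m−1) + p(n−m, m): either the largest part is < m (count p(n, m−1)) or the largest part is exactly m (remove one copy of m, count p(n−m, m)). With p(0, ·) = 1 this gives p(64, parts ≤ 3) = 374. (By conjugating Young diagrams, this also counts partitions of 64 into at most 3 parts.)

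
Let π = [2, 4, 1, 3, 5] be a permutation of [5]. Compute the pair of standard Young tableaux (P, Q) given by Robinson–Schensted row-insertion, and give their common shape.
P = [1, 3, 5] / [2, 4];  Q = [1, 2, 5] / [3, 4];  common shape = (3, 2)

Row-insert the values π_1, π_2, … into P one at a time, bumping the leftmost entry strictly greater than the inserted value down to the next row. The recording tableau Q records, in position (i, j), the step at which that cell was added to P.
  Insert 2 (step 1): P = [2];  Q = [1]
  Insert 4 (step 2): P = [2, 4];  Q = [1, 2]
  Insert 1 (step 3): P = [1, 4] / [2];  Q = [1, 2] / [3]
  Insert 3 (step 4): P = [1, 3] / [2, 4];  Q = [1, 2] / [3, 4]
  Insert 5 (step 5): P = [1, 3, 5] / [2, 4];  Q = [1, 2, 5] / [3, 4]
Final shape: (3, 2).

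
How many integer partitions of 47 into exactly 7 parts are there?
p(47, 7 parts) = 6430

Partitions of n into exactly k parts are in bijection with partitions of n − k into at most k parts (subtract 1 from each part). So p(47, exactly 7) = p(40, parts ≤ 7). Computing via the recurrence p(m, j) = p(m, j−1) + p(m−j, j) gives 6430.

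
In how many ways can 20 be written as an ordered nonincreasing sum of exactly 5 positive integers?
p(20, 5 parts) = 84

Partitions of n into exactly k parts are in bijection with partitions of n − k into at most k parts (subtract 1 from each part). So p(20, exactly 5) = p(15, parts ≤ 5). Computing via the recurrence p(m, j) = p(m, j−1) + p(m−j, j) gives 84.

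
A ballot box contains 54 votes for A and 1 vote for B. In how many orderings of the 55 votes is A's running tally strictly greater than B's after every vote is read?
Strict-lead orderings = 53

Total orderings of the 55 votes with 54 for A: C(55, 54) = 55. By the Bertrand ballot formula (Cycle Lemma / reflection principle), the number of orderings in which A is strictly ahead of B throughout is (p − q)/(p + q) · C(p + q, p) = (54 − 1)/(54 + 1) · 55 = 53.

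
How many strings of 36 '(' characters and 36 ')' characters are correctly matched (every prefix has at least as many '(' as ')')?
C_36 = 11959798385860453492

These balanced parentheses are counted by the Catalan number C_n = (1/(n + 1)) · C(2n, n). For n = 36: C_36 = (1/37) · C(72, 36) = 442512540276836779204/37 = 11959798385860453492.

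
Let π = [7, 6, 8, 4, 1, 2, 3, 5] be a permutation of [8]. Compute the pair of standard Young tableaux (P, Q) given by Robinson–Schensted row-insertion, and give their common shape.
P = [1, 2, 3, 5] / [4, 8] / [6] / [7];  Q = [1, 3, 7, 8] / [2, 6] / [4] / [5];  common shape = (4, 2, 1, 1)

Row-insert the values π_1, π_2, … into P one at a time, bumping the leftmost entry strictly greater than the inserted value down to the next row. The recording tableau Q records, in position (i, j), the step at which that cell was added to P.
  Insert 7 (step 1): P = [7];  Q = [1]
  Insert 6 (step 2): P = [6] / [7];  Q = [1] / [2]
  Insert 8 (step 3): P = [6, 8] / [7];  Q = [1, 3] / [2]
  Insert 4 (step 4): P = [4, 8] / [6] / [7];  Q = [1, 3] / [2] / [4]
  Insert 1 (step 5): P = [1, 8] / [4] / [6] / [7];  Q = [1, 3] / [2] / [4] / [5]
  Insert 2 (step 6): P = [1, 2] / [4, 8] / [6] / [7];  Q = [1, 3] / [2, 6] / [4] / [5]
  Insert 3 (step 7): P = [1, 2, 3] / [4, 8] / [6] / [7];  Q = [1, 3, 7] / [2, 6] / [4] / [5]
  Insert 5 (step 8): P = [1, 2, 3, 5] / [4, 8] / [6] / [7];  Q = [1, 3, 7, 8] / [2, 6] / [4] / [5]
Final shape: (4, 2, 1, 1).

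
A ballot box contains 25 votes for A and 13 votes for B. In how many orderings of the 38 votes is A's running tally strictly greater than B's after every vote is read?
Strict-lead orderings = 1709984304

Total orderings of the 38 votes with 25 for A: C(38, 25) = 5414950296. By the Bertrand ballot formula (Cycle Lemma / reflection principle), the number of orderings in which A is strictly ahead of B throughout is (p − q)/(p + q) · C(p + q, p) = (25 − 13)/(25 + 13) · 5414950296 = 1709984304.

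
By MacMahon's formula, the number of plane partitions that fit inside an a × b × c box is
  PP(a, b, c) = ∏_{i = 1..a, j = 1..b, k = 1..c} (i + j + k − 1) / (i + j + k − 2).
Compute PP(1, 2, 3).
PP(1, 2, 3) = 10

Evaluate the triple product over i = 1..1, j = 1..2, k = 1..3. The factors are (2/1) · (3/2) · (4/3) · (3/2) · (4/3) · (5/4). The numerators and denominators telescope so the product is an integer; carrying out the multiplication exactly gives PP(1, 2, 3) = 10.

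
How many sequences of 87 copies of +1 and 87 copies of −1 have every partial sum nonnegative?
C_87 = 16435314834665426797069144960762886143367590394940

These ballot sequences are counted by the Catalan number C_n = (1/(n + 1)) · C(2n, n). For n = 87: C_87 = (1/88) · C(174, 87) = 1446307705450557558142084756547133980616347954754720/88 = 16435314834665426797069144960762886143367590394940.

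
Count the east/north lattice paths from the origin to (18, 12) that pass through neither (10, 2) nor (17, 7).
Number of paths = 81842205

Inclusion–exclusion. Total paths: C(30, 18) = 86493225. Through P₁: C(12, 10)·C(18, 8) = 2888028. Through P₂: C(24, 17)·C(6, 1) = 2076624. Since P₁ is strictly southwest of P₂, a monotone path through both must visit P₁ then P₂; paths through both = C(12, 10)·C(12, 7)·C(6, 1) = 313632. Avoid both = 86493225 − 2888028 − 2076624 + 313632 = 81842205.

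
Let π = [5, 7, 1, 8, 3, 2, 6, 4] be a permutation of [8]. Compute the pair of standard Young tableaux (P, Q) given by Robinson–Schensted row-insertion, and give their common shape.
P = [1, 2, 4] / [3, 6, 8] / [5, 7];  Q = [1, 2, 4] / [3, 5, 7] / [6, 8];  common shape = (3, 3, 2)

Row-insert the values π_1, π_2, … into P one at a time, bumping the leftmost entry strictly greater than the inserted value down to the next row. The recording tableau Q records, in position (i, j), the step at which that cell was added to P.
  Insert 5 (step 1): P = [5];  Q = [1]
  Insert 7 (step 2): P = [5, 7];  Q = [1, 2]
  Insert 1 (step 3): P = [1, 7] / [5];  Q = [1, 2] / [3]
  Insert 8 (step 4): P = [1, 7, 8] / [5];  Q = [1, 2, 4] / [3]
  Insert 3 (step 5): P = [1, 3, 8] / [5, 7];  Q = [1, 2, 4] / [3, 5]
  Insert 2 (step 6): P = [1, 2, 8] / [3, 7] / [5];  Q = [1, 2, 4] / [3, 5] / [6]
  Insert 6 (step 7): P = [1, 2, 6] / [3, 7, 8] / [5];  Q = [1, 2, 4] / [3, 5, 7] / [6]
  Insert 4 (step 8): P = [1, 2, 4] / [3, 6, 8] / [5, 7];  Q = [1, 2, 4] / [3, 5, 7] / [6, 8]
Final shape: (3, 3, 2).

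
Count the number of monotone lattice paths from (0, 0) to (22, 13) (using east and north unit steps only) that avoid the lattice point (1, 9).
Number of paths = 1476211300

Total paths from (0, 0) to (22, 13): C(35, 22) = 1476337800. Paths through (1, 9): (paths (0, 0) → (1, 9)) × (paths (1, 9) → (22, 13)) = C(10, 1) · C(25, 21) = 10 · 12650 = 126500. Avoidance count = 1476337800 − 126500 = 1476211300.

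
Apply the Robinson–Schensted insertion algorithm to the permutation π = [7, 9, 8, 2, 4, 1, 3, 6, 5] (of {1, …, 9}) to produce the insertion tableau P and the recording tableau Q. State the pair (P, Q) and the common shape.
P = [1, 3, 5] / [2, 4, 6] / [7, 8] / [9];  Q = [1, 2, 8] / [3, 5, 9] / [4, 7] / [6];  common shape = (3, 3, 2, 1)

Row-insert the values π_1, π_2, … into P one at a time, bumping the leftmost entry strictly greater than the inserted value down to the next row. The recording tableau Q records, in position (i, j), the step at which that cell was added to P.
  Insert 7 (step 1): P = [7];  Q = [1]
  Insert 9 (step 2): P = [7, 9];  Q = [1, 2]
  Insert 8 (step 3): P = [7, 8] / [9];  Q = [1, 2] / [3]
  Insert 2 (step 4): P = [2, 8] / [7] / [9];  Q = [1, 2] / [3] / [4]
  Insert 4 (step 5): P = [2, 4] / [7, 8] / [9];  Q = [1, 2] / [3, 5] / [4]
  Insert 1 (step 6): P = [1, 4] / [2, 8] / [7] / [9];  Q = [1, 2] / [3, 5] / [4] / [6]
  Insert 3 (step 7): P = [1, 3] / [2, 4] / [7, 8] / [9];  Q = [1, 2] / [3, 5] / [4, 7] / [6]
  Insert 6 (step 8): P = [1, 3, 6] / [2, 4] / [7, 8] / [9];  Q = [1, 2, 8] / [3, 5] / [4, 7] / [6]
  Insert 5 (step 9): P = [1, 3, 5] / [2, 4, 6] / [7, 8] / [9];  Q = [1, 2, 8] / [3, 5, 9] / [4, 7] / [6]
Final shape: (3, 3, 2, 1).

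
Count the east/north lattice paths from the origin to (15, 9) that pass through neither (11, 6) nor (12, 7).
Number of paths = 617984

Inclusion–exclusion. Total paths: C(24, 15) = 1307504. Through P₁: C(17, 11)·C(7, 4) = 433160. Through P₂: C(19, 12)·C(5, 3) = 503880. Since P₁ is strictly southwest of P₂, a monotone path through both must visit P₁ then P₂; paths through both = C(17, 11)·C(2, 1)·C(5, 3) = 247520. Avoid both = 1307504 − 433160 − 503880 + 247520 = 617984.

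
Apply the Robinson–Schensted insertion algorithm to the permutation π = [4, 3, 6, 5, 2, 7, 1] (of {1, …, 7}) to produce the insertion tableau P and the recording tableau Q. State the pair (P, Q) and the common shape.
P = [1, 5, 7] / [2, 6] / [3] / [4];  Q = [1, 3, 6] / [2, 4] / [5] / [7];  common shape = (3, 2, 1, 1)

Row-insert the values π_1, π_2, … into P one at a time, bumping the leftmost entry strictly greater than the inserted value down to the next row. The recording tableau Q records, in position (i, j), the step at which that cell was added to P.
  Insert 4 (step 1): P = [4];  Q = [1]
  Insert 3 (step 2): P = [3] / [4];  Q = [1] / [2]
  Insert 6 (step 3): P = [3, 6] / [4];  Q = [1, 3] / [2]
  Insert 5 (step 4): P = [3, 5] / [4, 6];  Q = [1, 3] / [2, 4]
  Insert 2 (step 5): P = [2, 5] / [3, 6] / [4];  Q = [1, 3] / [2, 4] / [5]
  Insert 7 (step 6): P = [2, 5, 7] / [3, 6] / [4];  Q = [1, 3, 6] / [2, 4] / [5]
  Insert 1 (step 7): P = [1, 5, 7] / [2, 6] / [3] / [4];  Q = [1, 3, 6] / [2, 4] / [5] / [7]
Final shape: (3, 2, 1, 1).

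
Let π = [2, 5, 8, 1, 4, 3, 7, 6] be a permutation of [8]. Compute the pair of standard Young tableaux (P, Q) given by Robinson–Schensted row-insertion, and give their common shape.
P = [1, 3, 6] / [2, 4, 7] / [5, 8];  Q = [1, 2, 3] / [4, 5, 7] / [6, 8];  common shape = (3, 3, 2)

Row-insert the values π_1, π_2, … into P one at a time, bumping the leftmost entry strictly greater than the inserted value down to the next row. The recording tableau Q records, in position (i, j), the step at which that cell was added to P.
  Insert 2 (step 1): P = [2];  Q = [1]
  Insert 5 (step 2): P = [2, 5];  Q = [1, 2]
  Insert 8 (step 3): P = [2, 5, 8];  Q = [1, 2, 3]
  Insert 1 (step 4): P = [1, 5, 8] / [2];  Q = [1, 2, 3] / [4]
  Insert 4 (step 5): P = [1, 4, 8] / [2, 5];  Q = [1, 2, 3] / [4, 5]
  Insert 3 (step 6): P = [1, 3, 8] / [2, 4] / [5];  Q = [1, 2, 3] / [4, 5] / [6]
  Insert 7 (step 7): P = [1, 3, 7] / [2, 4, 8] / [5];  Q = [1, 2, 3] / [4, 5, 7] / [6]
  Insert 6 (step 8): P = [1, 3, 6] / [2, 4, 7] / [5, 8];  Q = [1, 2, 3] / [4, 5, 7] / [6, 8]
Final shape: (3, 3, 2).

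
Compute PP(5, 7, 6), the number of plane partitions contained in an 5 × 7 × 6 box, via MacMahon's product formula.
PP(5, 7, 6) = 739309710568

Evaluate the triple product over i = 1..5, j = 1..7, k = 1..6. The factors are (2/1) · (3/2) · (4/3) · (5/4) · (6/5) · (7/6) · (3/2) · (4/3) · … (210 factors total). The numerators and denominators telescope so the product is an integer; carrying out the multiplication exactly gives PP(5, 7, 6) = 739309710568.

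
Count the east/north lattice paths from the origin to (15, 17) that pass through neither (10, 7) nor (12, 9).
Number of paths = 478075446

Inclusion–exclusion. Total paths: C(32, 15) = 565722720. Through P₁: C(17, 10)·C(15, 5) = 58402344. Through P₂: C(21, 12)·C(11, 3) = 48498450. Since P₁ is strictly southwest of P₂, a monotone path through both must visit P₁ then P₂; paths through both = C(17, 10)·C(4, 2)·C(11, 3) = 19253520. Avoid both = 565722720 − 58402344 − 48498450 + 19253520 = 478075446.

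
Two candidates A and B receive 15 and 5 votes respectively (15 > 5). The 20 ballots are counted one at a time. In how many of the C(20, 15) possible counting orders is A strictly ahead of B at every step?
Strict-lead orderings = 7752

Total orderings of the 20 votes with 15 for A: C(20, 15) = 15504. By the Bertrand ballot formula (Cycle Lemma / reflection principle), the number of orderings in which A is strictly ahead of B throughout is (p − q)/(p + q) · C(p + q, p) = (15 − 5)/(15 + 5) · 15504 = 7752.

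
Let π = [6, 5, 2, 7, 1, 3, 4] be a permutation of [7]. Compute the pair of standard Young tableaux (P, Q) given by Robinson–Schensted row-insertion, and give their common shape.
P = [1, 3, 4] / [2, 7] / [5] / [6];  Q = [1, 4, 7] / [2, 6] / [3] / [5];  common shape = (3, 2, 1, 1)

Row-insert the values π_1, π_2, … into P one at a time, bumping the leftmost entry strictly greater than the inserted value down to the next row. The recording tableau Q records, in position (i, j), the step at which that cell was added to P.
  Insert 6 (step 1): P = [6];  Q = [1]
  Insert 5 (step 2): P = [5] / [6];  Q = [1] / [2]
  Insert 2 (step 3): P = [2] / [5] / [6];  Q = [1] / [2] / [3]
  Insert 7 (step 4): P = [2, 7] / [5] / [6];  Q = [1, 4] / [2] / [3]
  Insert 1 (step 5): P = [1, 7] / [2] / [5] / [6];  Q = [1, 4] / [2] / [3] / [5]
  Insert 3 (step 6): P = [1, 3] / [2, 7] / [5] / [6];  Q = [1, 4] / [2, 6] / [3] / [5]
  Insert 4 (step 7): P = [1, 3, 4] / [2, 7] / [5] / [6];  Q = [1, 4, 7] / [2, 6] / [3] / [5]
Final shape: (3, 2, 1, 1).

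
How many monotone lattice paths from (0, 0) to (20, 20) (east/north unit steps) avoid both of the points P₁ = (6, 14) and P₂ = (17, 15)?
Number of paths = 104689765620

Inclusion–exclusion. Total paths: C(40, 20) = 137846528820. Through P₁: C(20, 6)·C(20, 14) = 1502337600. Through P₂: C(32, 17)·C(8, 3) = 31680472320. Since P₁ is strictly southwest of P₂, a monotone path through both must visit P₁ then P₂; paths through both = C(20, 6)·C(12, 11)·C(8, 3) = 26046720. Avoid both = 137846528820 − 1502337600 − 31680472320 + 26046720 = 104689765620.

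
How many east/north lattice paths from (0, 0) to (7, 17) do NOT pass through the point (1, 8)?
Number of paths = 301059

Total paths from (0, 0) to (7, 17): C(24, 7) = 346104. Paths through (1, 8): (paths (0, 0) → (1, 8)) × (paths (1, 8) → (7, 17)) = C(9, 1) · C(15, 6) = 9 · 5005 = 45045. Avoidance count = 346104 − 45045 = 301059.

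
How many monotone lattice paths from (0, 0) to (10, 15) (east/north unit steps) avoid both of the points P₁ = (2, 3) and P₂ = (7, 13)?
Number of paths = 1534160

Inclusion–exclusion. Total paths: C(25, 10) = 3268760. Through P₁: C(5, 2)·C(20, 8) = 1259700. Through P₂: C(20, 7)·C(5, 3) = 775200. Since P₁ is strictly southwest of P₂, a monotone path through both must visit P₁ then P₂; paths through both = C(5, 2)·C(15, 5)·C(5, 3) = 300300. Avoid both = 3268760 − 1259700 − 775200 + 300300 = 1534160.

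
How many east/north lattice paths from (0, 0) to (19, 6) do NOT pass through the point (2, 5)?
Number of paths = 176722

Total paths from (0, 0) to (19, 6): C(25, 19) = 177100. Paths through (2, 5): (paths (0, 0) → (2, 5)) × (paths (2, 5) → (19, 6)) = C(7, 2) · C(18, 17) = 21 · 18 = 378. Avoidance count = 177100 − 378 = 176722.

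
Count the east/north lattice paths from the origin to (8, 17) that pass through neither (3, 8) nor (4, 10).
Number of paths = 584265

Inclusion–exclusion. Total paths: C(25, 8) = 1081575. Through P₁: C(11, 3)·C(14, 5) = 330330. Through P₂: C(14, 4)·C(11, 4) = 330330. Since P₁ is strictly southwest of P₂, a monotone path through both must visit P₁ then P₂; paths through both = C(11, 3)·C(3, 1)·C(11, 4) = 163350. Avoid both = 1081575 − 330330 − 330330 + 163350 = 584265.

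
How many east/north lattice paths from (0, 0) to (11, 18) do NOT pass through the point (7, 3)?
Number of paths = 34132170

Total paths from (0, 0) to (11, 18): C(29, 11) = 34597290. Paths through (7, 3): (paths (0, 0) → (7, 3)) × (paths (7, 3) → (11, 18)) = C(10, 7) · C(19, 4) = 120 · 3876 = 465120. Avoidance count = 34597290 − 465120 = 34132170.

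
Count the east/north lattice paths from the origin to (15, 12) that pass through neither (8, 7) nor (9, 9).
Number of paths = 9824880

Inclusion–exclusion. Total paths: C(27, 15) = 17383860. Through P₁: C(15, 8)·C(12, 7) = 5096520. Through P₂: C(18, 9)·C(9, 6) = 4084080. Since P₁ is strictly southwest of P₂, a monotone path through both must visit P₁ then P₂; paths through both = C(15, 8)·C(3, 1)·C(9, 6) = 1621620. Avoid both = 17383860 − 5096520 − 4084080 + 1621620 = 9824880.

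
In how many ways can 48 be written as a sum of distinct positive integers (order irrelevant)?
q(48) = 2910

A partition into distinct parts is a strictly decreasing sequence summing to n. The recurrence d(n, m) = d(n, m−1) + d(n−m, m−1) (use part m at most once) with q(n) = d(n, n) gives q(48) = 2910. (Euler's theorem: # distinct-part partitions = # odd-part partitions.)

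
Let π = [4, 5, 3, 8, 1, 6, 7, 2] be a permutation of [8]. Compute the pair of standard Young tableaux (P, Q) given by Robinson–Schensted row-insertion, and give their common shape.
P = [1, 2, 6, 7] / [3, 5] / [4, 8];  Q = [1, 2, 4, 7] / [3, 6] / [5, 8];  common shape = (4, 2, 2)

Row-insert the values π_1, π_2, … into P one at a time, bumping the leftmost entry strictly greater than the inserted value down to the next row. The recording tableau Q records, in position (i, j), the step at which that cell was added to P.
  Insert 4 (step 1): P = [4];  Q = [1]
  Insert 5 (step 2): P = [4, 5];  Q = [1, 2]
  Insert 3 (step 3): P = [3, 5] / [4];  Q = [1, 2] / [3]
  Insert 8 (step 4): P = [3, 5, 8] / [4];  Q = [1, 2, 4] / [3]
  Insert 1 (step 5): P = [1, 5, 8] / [3] / [4];  Q = [1, 2, 4] / [3] / [5]
  Insert 6 (step 6): P = [1, 5, 6] / [3, 8] / [4];  Q = [1, 2, 4] / [3, 6] / [5]
  Insert 7 (step 7): P = [1, 5, 6, 7] / [3, 8] / [4];  Q = [1, 2, 4, 7] / [3, 6] / [5]
  Insert 2 (step 8): P = [1, 2, 6, 7] / [3, 5] / [4, 8];  Q = [1, 2, 4, 7] / [3, 6] / [5, 8]
Final shape: (4, 2, 2).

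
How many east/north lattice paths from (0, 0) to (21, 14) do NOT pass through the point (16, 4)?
Number of paths = 2305409865

Total paths from (0, 0) to (21, 14): C(35, 21) = 2319959400. Paths through (16, 4): (paths (0, 0) → (16, 4)) × (paths (16, 4) → (21, 14)) = C(20, 16) · C(15, 5) = 4845 · 3003 = 14549535. Avoidance count = 2319959400 − 14549535 = 2305409865.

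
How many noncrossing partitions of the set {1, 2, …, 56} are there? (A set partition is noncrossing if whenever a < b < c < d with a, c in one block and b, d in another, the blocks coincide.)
C_56 = 6852456927844873497549658464312

These noncrossing partitions are counted by the Catalan number C_n = (1/(n + 1)) · C(2n, n). For n = 56: C_56 = (1/57) · C(112, 56) = 390590044887157789360330532465784/57 = 6852456927844873497549658464312.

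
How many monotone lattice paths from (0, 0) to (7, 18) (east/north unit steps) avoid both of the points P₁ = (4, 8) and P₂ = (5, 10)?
Number of paths = 270820

Inclusion–exclusion. Total paths: C(25, 7) = 480700. Through P₁: C(12, 4)·C(13, 3) = 141570. Through P₂: C(15, 5)·C(10, 2) = 135135. Since P₁ is strictly southwest of P₂, a monotone path through both must visit P₁ then P₂; paths through both = C(12, 4)·C(3, 1)·C(10, 2) = 66825. Avoid both = 480700 − 141570 − 135135 + 66825 = 270820.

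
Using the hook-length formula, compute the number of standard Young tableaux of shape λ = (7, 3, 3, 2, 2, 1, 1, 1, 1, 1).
# SYT of shape (7, 3, 3, 2, 2, 1, 1, 1, 1, 1) = 707107401

Hook-length formula: f^λ = n! / Π hook(c), product over all cells c of the Young diagram. For λ = (7, 3, 3, 2, 2, 1, 1, 1, 1, 1), n = 22 boxes. Hook lengths by row (left-to-right, top-to-bottom): [16, 10, 7, 4, 3, 2, 1]; [11, 5, 2]; [10, 4, 1]; [8, 2]; [7, 1]; [5]; [4]; [3]; [2]; [1]. Product of hooks = 1589575680000. So f^λ = 22! / 1589575680000 = 1124000727777607680000 / 1589575680000 = 707107401.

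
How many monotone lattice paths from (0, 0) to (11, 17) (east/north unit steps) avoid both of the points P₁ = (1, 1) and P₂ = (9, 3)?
Number of paths = 10835110

Inclusion–exclusion. Total paths: C(28, 11) = 21474180. Through P₁: C(2, 1)·C(26, 10) = 10623470. Through P₂: C(12, 9)·C(16, 2) = 26400. Since P₁ is strictly southwest of P₂, a monotone path through both must visit P₁ then P₂; paths through both = C(2, 1)·C(10, 8)·C(16, 2) = 10800. Avoid both = 21474180 − 10623470 − 26400 + 10800 = 10835110.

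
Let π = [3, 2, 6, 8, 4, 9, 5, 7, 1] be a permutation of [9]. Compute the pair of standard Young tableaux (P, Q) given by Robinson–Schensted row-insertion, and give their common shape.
P = [1, 4, 5, 7] / [2, 6, 8, 9] / [3];  Q = [1, 3, 4, 6] / [2, 5, 7, 8] / [9];  common shape = (4, 4, 1)

Row-insert the values π_1, π_2, … into P one at a time, bumping the leftmost entry strictly greater than the inserted value down to the next row. The recording tableau Q records, in position (i, j), the step at which that cell was added to P.
  Insert 3 (step 1): P = [3];  Q = [1]
  Insert 2 (step 2): P = [2] / [3];  Q = [1] / [2]
  Insert 6 (step 3): P = [2, 6] / [3];  Q = [1, 3] / [2]
  Insert 8 (step 4): P = [2, 6, 8] / [3];  Q = [1, 3, 4] / [2]
  Insert 4 (step 5): P = [2, 4, 8] / [3, 6];  Q = [1, 3, 4] / [2, 5]
  Insert 9 (step 6): P = [2, 4, 8, 9] / [3, 6];  Q = [1, 3, 4, 6] / [2, 5]
  Insert 5 (step 7): P = [2, 4, 5, 9] / [3, 6, 8];  Q = [1, 3, 4, 6] / [2, 5, 7]
  Insert 7 (step 8): P = [2, 4, 5, 7] / [3, 6, 8, 9];  Q = [1, 3, 4, 6] / [2, 5, 7, 8]
  Insert 1 (step 9): P = [1, 4, 5, 7] / [2, 6, 8, 9] / [3];  Q = [1, 3, 4, 6] / [2, 5, 7, 8] / [9]
Final shape: (4, 4, 1).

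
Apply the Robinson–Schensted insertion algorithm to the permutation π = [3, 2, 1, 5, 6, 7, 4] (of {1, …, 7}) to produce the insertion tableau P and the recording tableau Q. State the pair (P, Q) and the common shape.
P = [1, 4, 6, 7] / [2, 5] / [3];  Q = [1, 4, 5, 6] / [2, 7] / [3];  common shape = (4, 2, 1)

Row-insert the values π_1, π_2, … into P one at a time, bumping the leftmost entry strictly greater than the inserted value down to the next row. The recording tableau Q records, in position (i, j), the step at which that cell was added to P.
  Insert 3 (step 1): P = [3];  Q = [1]
  Insert 2 (step 2): P = [2] / [3];  Q = [1] / [2]
  Insert 1 (step 3): P = [1] / [2] / [3];  Q = [1] / [2] / [3]
  Insert 5 (step 4): P = [1, 5] / [2] / [3];  Q = [1, 4] / [2] / [3]
  Insert 6 (step 5): P = [1, 5, 6] / [2] / [3];  Q = [1, 4, 5] / [2] / [3]
  Insert 7 (step 6): P = [1, 5, 6, 7] / [2] / [3];  Q = [1, 4, 5, 6] / [2] / [3]
  Insert 4 (step 7): P = [1, 4, 6, 7] / [2, 5] / [3];  Q = [1, 4, 5, 6] / [2, 7] / [3]
Final shape: (4, 2, 1).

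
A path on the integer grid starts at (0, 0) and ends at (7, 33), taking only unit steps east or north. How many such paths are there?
Number of paths = 18643560

A monotone lattice path from (0, 0) to (7, 33) consists of 7 east steps and 33 north steps in some order, so it is determined by which 7 of the 40 steps are east. The count is C(40, 7) = 18643560.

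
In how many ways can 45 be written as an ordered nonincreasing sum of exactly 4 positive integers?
p(45, 4 parts) = 672

Partitions of n into exactly k parts are in bijection with partitions of n − k into at most k parts (subtract 1 from each part). So p(45, exactly 4) = p(41, parts ≤ 4). Computing via the recurrence p(m, j) = p(m, j−1) + p(m−j, j) gives 672.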